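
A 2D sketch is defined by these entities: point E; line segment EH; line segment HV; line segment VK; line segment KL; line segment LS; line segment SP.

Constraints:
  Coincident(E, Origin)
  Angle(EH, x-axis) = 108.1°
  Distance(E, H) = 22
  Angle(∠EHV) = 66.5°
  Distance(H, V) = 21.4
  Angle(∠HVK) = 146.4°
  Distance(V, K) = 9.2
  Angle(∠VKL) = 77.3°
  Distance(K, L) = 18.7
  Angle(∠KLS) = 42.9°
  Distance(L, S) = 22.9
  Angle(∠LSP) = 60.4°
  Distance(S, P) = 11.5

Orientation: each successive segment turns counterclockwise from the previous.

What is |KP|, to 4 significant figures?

4.456

∠KLS = 42.9° gives LS at 135.0° from the x-axis; with |LS| = 22.9, S = (-22.69, 13.32). ∠LSP = 60.4° gives SP at -105.4° from the x-axis; with |SP| = 11.5, P = (-25.75, 2.229). Then |KP| = |P − K| = 4.456.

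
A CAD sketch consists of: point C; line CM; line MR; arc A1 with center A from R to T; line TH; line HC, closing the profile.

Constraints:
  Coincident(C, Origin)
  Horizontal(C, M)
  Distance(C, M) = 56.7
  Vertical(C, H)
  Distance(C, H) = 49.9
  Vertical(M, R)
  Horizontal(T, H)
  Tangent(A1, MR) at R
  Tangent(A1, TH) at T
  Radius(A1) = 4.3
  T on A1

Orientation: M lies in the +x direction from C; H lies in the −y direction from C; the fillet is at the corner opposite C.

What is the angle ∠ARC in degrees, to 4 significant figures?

38.81°

C is at the origin; C and M share the same y with |CM| = 56.7 and M on the +x side, so M = (56.70, 0.000). C and H share the same x with |CH| = 49.9 and H on the −y side, so H = (0.000, -49.90). The virtual corner opposite C is at (56.70, -49.90). A1 meets MR tangentially, so AR is at right angles to MR and the tangent condition forces AT to be normal to TH, with radius 4.3, so the center A sits 4.3 in from both sides at A = (52.40, -45.60). That places the tangent points at R = (56.70, -45.60) on MR and T = (52.40, -49.90) on TH. Then cos ∠ARC = RA·RC / (|RA||RC|), giving 38.81°.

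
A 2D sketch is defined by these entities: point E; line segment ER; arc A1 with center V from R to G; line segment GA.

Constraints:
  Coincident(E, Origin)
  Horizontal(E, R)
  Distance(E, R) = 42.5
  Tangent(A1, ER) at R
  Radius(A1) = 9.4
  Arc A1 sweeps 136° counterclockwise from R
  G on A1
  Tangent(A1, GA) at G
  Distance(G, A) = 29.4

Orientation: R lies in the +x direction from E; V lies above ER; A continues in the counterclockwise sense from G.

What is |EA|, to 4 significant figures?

46.00

On A1, R sits at bearing -90° from V; a 136° counterclockwise sweep puts G at bearing 46°, so G = V + 9.4·(cos 46°, sin 46°) = (49.03, 16.16). Since A1 is tangent to GA there, VG ⟂ GA, so GA runs along (−sin 46°, cos 46°); with |GA| = 29.4, A = (27.88, 36.58). Then |EA| = |A − E| = 46.00.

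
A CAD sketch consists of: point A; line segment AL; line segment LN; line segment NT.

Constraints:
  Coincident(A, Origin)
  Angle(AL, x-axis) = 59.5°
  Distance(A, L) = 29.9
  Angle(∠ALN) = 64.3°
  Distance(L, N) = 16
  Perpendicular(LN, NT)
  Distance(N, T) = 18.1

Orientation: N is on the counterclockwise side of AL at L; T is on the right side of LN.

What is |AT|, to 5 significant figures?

45.144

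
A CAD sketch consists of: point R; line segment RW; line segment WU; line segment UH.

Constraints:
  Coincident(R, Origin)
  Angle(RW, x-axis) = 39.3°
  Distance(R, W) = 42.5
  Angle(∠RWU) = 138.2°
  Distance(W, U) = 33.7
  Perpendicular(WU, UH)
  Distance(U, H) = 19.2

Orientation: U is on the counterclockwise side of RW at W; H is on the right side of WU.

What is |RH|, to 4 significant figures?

80.83

∠RWU = 138.2°, so WU runs at 39.3° + (180° − 138.2°) = 81.10° from the x-axis; with |WU| = 33.7, U = W + 33.7·(cos 81.10°, sin 81.10°) = (38.10, 60.21). WU ⟂ UH; with |UH| = 19.2 on the right of WU, H = U + 19.2·(0.9880, -0.1547) = (57.07, 57.24). Then |RH| = |H − R| = 80.83.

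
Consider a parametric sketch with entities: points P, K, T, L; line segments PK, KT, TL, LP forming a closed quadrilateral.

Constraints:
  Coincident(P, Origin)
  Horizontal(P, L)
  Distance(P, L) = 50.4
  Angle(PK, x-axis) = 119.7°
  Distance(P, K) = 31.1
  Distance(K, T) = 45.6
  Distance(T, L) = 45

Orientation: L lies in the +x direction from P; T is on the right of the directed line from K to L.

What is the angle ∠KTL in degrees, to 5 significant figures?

103.47°

P is at the origin; P and L share the same y with |PL| = 50.4 and L in +x, so L = (50.4, 0). PK runs at 119.7° with |PK| = 31.1, so K = (-15.409, 27.014). T is determined by |KT| = 45.6 and |TL| = 45.0 together: it lies at the intersection of circle(K, 45.6) and circle(L, 45.0). With |KL| = 71.138, the foot of the radical line on KL is 35.951 from K and the perpendicular offset is √(45.6² − 35.951²) = 28.052. Taking the right-of-KL solution: T = (7.1965, -12.588).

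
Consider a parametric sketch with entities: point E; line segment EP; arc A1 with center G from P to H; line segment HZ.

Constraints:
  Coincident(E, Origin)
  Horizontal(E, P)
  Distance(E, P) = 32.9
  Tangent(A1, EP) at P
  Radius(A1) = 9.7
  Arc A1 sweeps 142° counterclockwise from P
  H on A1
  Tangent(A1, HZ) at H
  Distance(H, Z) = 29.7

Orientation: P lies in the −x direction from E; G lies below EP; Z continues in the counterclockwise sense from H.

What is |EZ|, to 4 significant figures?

38.84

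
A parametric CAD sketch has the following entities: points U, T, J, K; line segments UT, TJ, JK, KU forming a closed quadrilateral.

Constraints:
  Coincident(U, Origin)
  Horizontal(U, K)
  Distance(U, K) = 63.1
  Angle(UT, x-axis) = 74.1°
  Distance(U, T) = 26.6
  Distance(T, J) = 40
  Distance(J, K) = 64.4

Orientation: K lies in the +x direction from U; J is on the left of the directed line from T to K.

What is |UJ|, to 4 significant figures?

65.30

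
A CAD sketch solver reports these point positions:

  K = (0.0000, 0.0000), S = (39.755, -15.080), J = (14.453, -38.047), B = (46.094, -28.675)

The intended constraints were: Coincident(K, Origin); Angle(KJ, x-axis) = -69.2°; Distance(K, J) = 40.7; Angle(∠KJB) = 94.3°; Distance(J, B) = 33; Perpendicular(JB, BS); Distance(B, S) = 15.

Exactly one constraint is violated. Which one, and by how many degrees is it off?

Perpendicular(JB, BS) — off by 8.50°.

K = (0.00, 0.00) ✓; KJ at -69.20° ✓; |KJ| = 40.70 ✓; ∠KJB = 94.30° ✓; |JB| = 33.00 ✓; ∠(JB, BS) = 98.50° ✗; |BS| = 15.00 ✓.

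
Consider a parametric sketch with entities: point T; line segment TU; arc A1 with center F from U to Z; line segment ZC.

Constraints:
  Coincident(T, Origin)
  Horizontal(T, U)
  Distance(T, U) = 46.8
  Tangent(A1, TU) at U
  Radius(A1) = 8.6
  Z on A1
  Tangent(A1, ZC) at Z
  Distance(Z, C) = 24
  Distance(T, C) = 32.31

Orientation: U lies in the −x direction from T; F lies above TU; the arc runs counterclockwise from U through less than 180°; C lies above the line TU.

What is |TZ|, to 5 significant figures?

40.429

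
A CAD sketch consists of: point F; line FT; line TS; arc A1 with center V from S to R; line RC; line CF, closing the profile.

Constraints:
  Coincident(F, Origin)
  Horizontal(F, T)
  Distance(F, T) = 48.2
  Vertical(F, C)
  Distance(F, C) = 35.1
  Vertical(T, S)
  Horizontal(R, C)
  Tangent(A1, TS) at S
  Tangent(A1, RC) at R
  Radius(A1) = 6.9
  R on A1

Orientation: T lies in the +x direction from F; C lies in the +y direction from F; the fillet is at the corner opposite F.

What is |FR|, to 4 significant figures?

54.20

F is at the origin; F and T share the same y with |FT| = 48.2 and T on the +x side, so T = (48.20, 0.000). F and C share the same x with |FC| = 35.1 and C on the +y side, so C = (0.000, 35.10). The virtual corner opposite F is at (48.20, 35.10). Since A1 is tangent to TS there, VS ⟂ TS and tangency of A1 to RC means the radius VR is perpendicular to RC, with radius 6.9, so the center V sits 6.9 in from both sides at V = (41.30, 28.20). That places the tangent points at S = (48.20, 28.20) on TS and R = (41.30, 35.10) on RC. Then |FR| = |R − F| = 54.20.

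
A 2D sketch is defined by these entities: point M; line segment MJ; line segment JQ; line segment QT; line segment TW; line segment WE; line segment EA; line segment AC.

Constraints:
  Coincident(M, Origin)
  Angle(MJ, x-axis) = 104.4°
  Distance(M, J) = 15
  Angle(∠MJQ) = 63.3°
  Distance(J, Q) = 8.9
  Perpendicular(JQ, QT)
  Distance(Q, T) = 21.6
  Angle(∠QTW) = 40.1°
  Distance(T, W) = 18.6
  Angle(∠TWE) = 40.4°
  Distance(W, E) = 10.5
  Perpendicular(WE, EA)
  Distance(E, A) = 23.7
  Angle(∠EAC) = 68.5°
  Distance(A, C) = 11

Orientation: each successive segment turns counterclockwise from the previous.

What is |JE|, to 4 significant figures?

11.66

M is at the origin; MJ runs at 104.4° with length 15.0, so J = (-3.730, 14.53). ∠MJQ = 63.3° gives JQ at -138.9° from the x-axis; with |JQ| = 8.9, Q = (-10.44, 8.678). JQ ⟂ QT, so QT runs at -48.90°; with |QT| = 21.6, T = (3.762, -7.599). ∠QTW = 40.1° gives TW at 91.00° from the x-axis; with |TW| = 18.6, W = (3.438, 11.00). ∠TWE = 40.4° gives WE at -129.4° from the x-axis; with |WE| = 10.5, E = (-3.227, 2.885). Then |JE| = |E − J| = 11.66.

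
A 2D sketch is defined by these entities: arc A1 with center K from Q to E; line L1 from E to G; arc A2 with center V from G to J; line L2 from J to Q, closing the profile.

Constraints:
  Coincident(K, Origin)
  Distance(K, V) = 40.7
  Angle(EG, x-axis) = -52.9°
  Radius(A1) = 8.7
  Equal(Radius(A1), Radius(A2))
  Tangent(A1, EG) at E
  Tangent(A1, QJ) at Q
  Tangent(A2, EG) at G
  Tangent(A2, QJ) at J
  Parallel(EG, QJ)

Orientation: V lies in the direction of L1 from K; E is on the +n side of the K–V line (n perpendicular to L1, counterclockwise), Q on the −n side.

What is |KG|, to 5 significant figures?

41.619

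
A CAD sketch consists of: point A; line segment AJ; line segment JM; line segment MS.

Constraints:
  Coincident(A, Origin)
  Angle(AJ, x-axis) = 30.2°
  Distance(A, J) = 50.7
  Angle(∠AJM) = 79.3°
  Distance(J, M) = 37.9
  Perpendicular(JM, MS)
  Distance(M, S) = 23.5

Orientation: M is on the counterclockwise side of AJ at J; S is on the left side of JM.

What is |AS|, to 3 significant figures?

38.8

A is at the origin; AJ runs at 30.2° with length 50.7, so J = 50.7·(cos 30.2°, sin 30.2°) = (43.8, 25.5). ∠AJM = 79.3°, so JM runs at 30.2° + (180° − 79.3°) = 131° from the x-axis; with |JM| = 37.9, M = J + 37.9·(cos 131°, sin 131°) = (19.0, 54.1). The perpendicularity gives MS at right angles to JM; with |MS| = 23.5 on the left of JM, S = M + 23.5·(-0.756, -0.655) = (1.24, 38.8). Then |AS| = |S − A| = 38.8.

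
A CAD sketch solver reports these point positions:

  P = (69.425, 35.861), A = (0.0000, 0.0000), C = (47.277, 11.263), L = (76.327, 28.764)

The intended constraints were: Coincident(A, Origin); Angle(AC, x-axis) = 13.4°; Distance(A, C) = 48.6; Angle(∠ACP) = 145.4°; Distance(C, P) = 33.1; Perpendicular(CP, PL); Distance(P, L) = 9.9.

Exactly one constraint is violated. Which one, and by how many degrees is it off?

Perpendicular(CP, PL) — off by 3.80°.

A = (0.00, 0.00) ✓; AC at 13.40° ✓; |AC| = 48.60 ✓; ∠ACP = 145.4° ✓; |CP| = 33.10 ✓; ∠(CP, PL) = 93.80° ✗; |PL| = 9.900 ✓.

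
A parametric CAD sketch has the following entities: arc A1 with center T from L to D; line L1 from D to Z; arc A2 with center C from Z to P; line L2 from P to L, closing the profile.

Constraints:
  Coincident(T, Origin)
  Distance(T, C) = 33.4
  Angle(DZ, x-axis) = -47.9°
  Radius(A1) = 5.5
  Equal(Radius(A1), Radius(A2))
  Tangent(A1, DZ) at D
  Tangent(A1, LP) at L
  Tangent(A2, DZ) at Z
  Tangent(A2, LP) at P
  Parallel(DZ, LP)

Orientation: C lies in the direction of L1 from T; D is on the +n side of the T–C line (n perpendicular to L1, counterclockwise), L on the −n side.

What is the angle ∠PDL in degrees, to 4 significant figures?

71.77°

The slot axis is L1's direction at -47.9°, so u = (cos -47.9°, sin -47.9°) = (0.6704, -0.7420) and n = (−sin -47.9°, cos -47.9°) = (0.7420, 0.6704). T is at the origin and C lies 33.4 along u from T, so C = 33.4·u = (22.39, -24.78). Tangency of A1 to both parallel lines with radius 5.5 puts D and L at T ± 5.5·n: D = (4.081, 3.687), L = (-4.081, -3.687). Equal radii place Z and P the same way about C: Z = C + 5.5·n = (26.47, -21.09), P = C − 5.5·n = (18.31, -28.47). Then cos ∠PDL = DP·DL / (|DP||DL|), giving 71.77°.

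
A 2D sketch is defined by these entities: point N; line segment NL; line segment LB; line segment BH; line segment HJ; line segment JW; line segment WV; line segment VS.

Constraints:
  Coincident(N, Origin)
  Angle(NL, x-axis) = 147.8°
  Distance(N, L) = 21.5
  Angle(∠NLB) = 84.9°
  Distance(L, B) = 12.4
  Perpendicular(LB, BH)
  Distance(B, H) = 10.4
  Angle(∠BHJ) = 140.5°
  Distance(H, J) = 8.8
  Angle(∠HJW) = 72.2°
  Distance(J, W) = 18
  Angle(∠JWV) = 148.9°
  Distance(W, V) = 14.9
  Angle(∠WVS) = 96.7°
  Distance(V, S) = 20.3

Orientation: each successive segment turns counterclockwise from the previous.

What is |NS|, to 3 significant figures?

40.0

∠JWV = 148.9° gives WV at 151° from the x-axis; with |WV| = 14.9, V = (-28.1, 20.3). ∠WVS = 96.7° gives VS at -125° from the x-axis; with |VS| = 20.3, S = (-39.9, 3.74). Then |NS| = |S − N| = 40.0.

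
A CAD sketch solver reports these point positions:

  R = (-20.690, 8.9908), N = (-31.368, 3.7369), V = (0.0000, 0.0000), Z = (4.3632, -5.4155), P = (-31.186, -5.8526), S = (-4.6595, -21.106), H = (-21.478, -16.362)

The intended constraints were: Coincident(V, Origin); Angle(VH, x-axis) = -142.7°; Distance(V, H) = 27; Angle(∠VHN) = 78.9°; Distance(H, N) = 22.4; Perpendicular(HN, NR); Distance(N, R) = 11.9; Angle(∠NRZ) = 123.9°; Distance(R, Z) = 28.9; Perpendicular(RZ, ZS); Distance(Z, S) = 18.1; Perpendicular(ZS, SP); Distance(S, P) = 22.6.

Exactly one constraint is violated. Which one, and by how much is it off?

Distance(S, P) = 22.6 — off by 8.00.

V = (0.00, 0.00) ✓; VH at -142.7° ✓; |VH| = 27.00 ✓; ∠VHN = 78.90° ✓; |HN| = 22.40 ✓; ∠(HN, NR) = 90.00° ✓; |NR| = 11.90 ✓; ∠NRZ = 123.9° ✓; |RZ| = 28.90 ✓; ∠(RZ, ZS) = 90.00° ✓; |ZS| = 18.10 ✓; ∠(ZS, SP) = 90.00° ✓; |SP| = 30.60 ✗.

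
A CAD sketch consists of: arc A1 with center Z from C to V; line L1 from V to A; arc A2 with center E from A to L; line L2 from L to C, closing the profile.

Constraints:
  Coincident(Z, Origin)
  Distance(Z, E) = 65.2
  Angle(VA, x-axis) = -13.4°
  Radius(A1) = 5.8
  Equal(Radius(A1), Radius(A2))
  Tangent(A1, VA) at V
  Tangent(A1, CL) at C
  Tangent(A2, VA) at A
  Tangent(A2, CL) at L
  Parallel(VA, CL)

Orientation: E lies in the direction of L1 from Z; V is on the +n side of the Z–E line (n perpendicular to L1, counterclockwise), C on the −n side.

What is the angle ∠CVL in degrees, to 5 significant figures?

79.912°

Tangency of A1 to both parallel lines with radius 5.8 puts V and C at Z ± 5.8·n: V = (1.3441, 5.6421), C = (-1.3441, -5.6421). Equal radii place A and L the same way about E: A = E + 5.8·n = (64.769, -9.4679), L = E − 5.8·n = (62.081, -20.752). Then cos ∠CVL = VC·VL / (|VC||VL|), giving 79.912°.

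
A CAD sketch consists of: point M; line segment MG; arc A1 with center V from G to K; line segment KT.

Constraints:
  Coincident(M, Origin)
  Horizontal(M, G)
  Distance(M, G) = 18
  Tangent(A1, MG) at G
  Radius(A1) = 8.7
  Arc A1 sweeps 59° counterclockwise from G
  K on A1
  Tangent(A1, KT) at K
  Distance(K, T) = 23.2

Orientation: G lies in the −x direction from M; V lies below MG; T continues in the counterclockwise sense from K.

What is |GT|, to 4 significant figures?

30.95

On A1, G sits at bearing 90° from V; a 59° counterclockwise sweep puts K at bearing 149°, so K = V + 8.7·(cos 149°, sin 149°) = (-25.46, -4.219). Tangency of A1 to KT means the radius VK is perpendicular to KT, so KT runs along (−sin 149°, cos 149°); with |KT| = 23.2, T = (-37.41, -24.11). Then |GT| = |T − G| = 30.95.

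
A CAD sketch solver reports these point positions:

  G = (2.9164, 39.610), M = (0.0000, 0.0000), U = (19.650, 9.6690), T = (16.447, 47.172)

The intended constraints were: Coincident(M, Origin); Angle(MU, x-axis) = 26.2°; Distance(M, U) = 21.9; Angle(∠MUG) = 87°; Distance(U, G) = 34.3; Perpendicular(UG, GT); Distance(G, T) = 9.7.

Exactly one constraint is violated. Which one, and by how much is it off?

Distance(G, T) = 9.7 — off by 5.80.

M = (0.00, 0.00) ✓; MU at 26.20° ✓; |MU| = 21.90 ✓; ∠MUG = 87.00° ✓; |UG| = 34.30 ✓; ∠(UG, GT) = 90.00° ✓; |GT| = 15.50 ✗.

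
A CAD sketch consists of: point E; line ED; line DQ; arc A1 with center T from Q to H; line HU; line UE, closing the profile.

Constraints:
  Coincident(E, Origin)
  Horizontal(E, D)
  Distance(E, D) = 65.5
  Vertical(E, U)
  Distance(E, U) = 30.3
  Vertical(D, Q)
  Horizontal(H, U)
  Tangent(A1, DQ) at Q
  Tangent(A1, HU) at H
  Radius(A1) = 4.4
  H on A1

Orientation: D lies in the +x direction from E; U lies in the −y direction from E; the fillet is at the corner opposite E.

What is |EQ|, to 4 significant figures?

70.43

E is at the origin; E and D share the same y with |ED| = 65.5 and D on the +x side, so D = (65.50, 0.000). E and U share the same x with |EU| = 30.3 and U on the −y side, so U = (0.000, -30.30). The virtual corner opposite E is at (65.50, -30.30). Since A1 is tangent to DQ there, TQ ⟂ DQ and tangency of A1 to HU means the radius TH is perpendicular to HU, with radius 4.4, so the center T sits 4.4 in from both sides at T = (61.10, -25.90). That places the tangent points at Q = (65.50, -25.90) on DQ and H = (61.10, -30.30) on HU. Then |EQ| = |Q − E| = 70.43.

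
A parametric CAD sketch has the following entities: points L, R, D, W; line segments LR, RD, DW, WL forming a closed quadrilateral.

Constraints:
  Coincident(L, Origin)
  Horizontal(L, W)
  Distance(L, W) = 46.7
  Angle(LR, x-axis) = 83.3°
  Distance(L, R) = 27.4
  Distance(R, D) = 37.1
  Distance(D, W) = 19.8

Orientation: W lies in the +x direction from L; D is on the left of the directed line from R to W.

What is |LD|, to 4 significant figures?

43.29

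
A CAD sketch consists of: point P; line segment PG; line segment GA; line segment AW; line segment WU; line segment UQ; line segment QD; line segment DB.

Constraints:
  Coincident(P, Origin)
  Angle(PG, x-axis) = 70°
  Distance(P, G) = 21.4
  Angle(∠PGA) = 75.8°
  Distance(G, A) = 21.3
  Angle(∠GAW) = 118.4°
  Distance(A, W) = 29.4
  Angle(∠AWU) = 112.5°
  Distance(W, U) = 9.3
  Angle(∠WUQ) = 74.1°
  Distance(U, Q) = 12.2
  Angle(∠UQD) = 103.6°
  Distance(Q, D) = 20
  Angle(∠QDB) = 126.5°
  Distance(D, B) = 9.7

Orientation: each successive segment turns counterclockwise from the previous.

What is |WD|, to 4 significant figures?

17.78

∠WUQ = 74.1° gives UQ at 49.20° from the x-axis; with |UQ| = 12.2, Q = (-17.32, -0.5919). ∠UQD = 103.6° gives QD at 125.6° from the x-axis; with |QD| = 20.0, D = (-28.96, 15.67). Then |WD| = |D − W| = 17.78.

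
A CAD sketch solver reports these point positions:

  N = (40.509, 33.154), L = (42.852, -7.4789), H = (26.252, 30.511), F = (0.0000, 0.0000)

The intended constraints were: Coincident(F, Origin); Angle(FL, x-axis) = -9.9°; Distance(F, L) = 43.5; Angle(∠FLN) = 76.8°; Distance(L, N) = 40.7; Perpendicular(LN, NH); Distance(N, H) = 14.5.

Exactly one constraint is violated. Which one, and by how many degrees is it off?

Perpendicular(LN, NH) — off by 7.20°.

F = (0.00, 0.00) ✓; FL at -9.900° ✓; |FL| = 43.50 ✓; ∠FLN = 76.80° ✓; |LN| = 40.70 ✓; ∠(LN, NH) = 97.20° ✗; |NH| = 14.50 ✓.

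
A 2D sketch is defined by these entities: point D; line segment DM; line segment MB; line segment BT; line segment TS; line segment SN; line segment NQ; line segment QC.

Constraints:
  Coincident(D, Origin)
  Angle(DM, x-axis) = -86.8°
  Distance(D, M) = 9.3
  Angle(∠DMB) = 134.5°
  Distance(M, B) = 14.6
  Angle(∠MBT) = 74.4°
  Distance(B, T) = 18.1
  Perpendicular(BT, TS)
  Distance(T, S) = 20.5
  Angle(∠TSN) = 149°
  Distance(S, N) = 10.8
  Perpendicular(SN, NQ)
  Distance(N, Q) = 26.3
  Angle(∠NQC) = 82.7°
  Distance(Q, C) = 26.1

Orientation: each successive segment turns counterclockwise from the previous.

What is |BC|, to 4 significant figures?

7.504

D is at the origin; DM runs at -86.8° with length 9.3, so M = (0.5191, -9.285). ∠DMB = 134.5° gives MB at -41.30° from the x-axis; with |MB| = 14.6, B = (11.49, -18.92). ∠MBT = 74.4° gives BT at 64.30° from the x-axis; with |BT| = 18.1, T = (19.34, -2.612). BT ⟂ TS, so TS runs at 154.3°; with |TS| = 20.5, S = (0.8647, 6.278). ∠TSN = 149.0° gives SN at -174.7° from the x-axis; with |SN| = 10.8, N = (-9.889, 5.280). SN ⟂ NQ, so NQ runs at -84.70°; with |NQ| = 26.3, Q = (-7.460, -20.91). ∠NQC = 82.7° gives QC at 12.60° from the x-axis; with |QC| = 26.1, C = (18.01, -15.21). Then |BC| = |C − B| = 7.504.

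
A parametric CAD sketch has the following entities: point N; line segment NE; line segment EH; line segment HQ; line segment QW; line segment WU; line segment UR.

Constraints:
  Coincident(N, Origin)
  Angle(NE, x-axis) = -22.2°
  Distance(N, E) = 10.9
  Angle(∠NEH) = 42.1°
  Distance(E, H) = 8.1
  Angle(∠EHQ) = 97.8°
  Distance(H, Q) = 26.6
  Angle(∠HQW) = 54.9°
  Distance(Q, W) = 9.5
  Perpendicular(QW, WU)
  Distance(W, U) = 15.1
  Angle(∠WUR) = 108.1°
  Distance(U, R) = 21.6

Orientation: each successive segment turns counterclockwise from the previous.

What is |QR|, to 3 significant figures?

24.4

N is at the origin; NE runs at -22.2° with length 10.9, so E = (10.1, -4.12). ∠NEH = 42.1° gives EH at 116° from the x-axis; with |EH| = 8.1, H = (6.58, 3.18). ∠EHQ = 97.8° gives HQ at -162° from the x-axis; with |HQ| = 26.6, Q = (-18.7, -5.00). ∠HQW = 54.9° gives QW at -37.0° from the x-axis; with |QW| = 9.5, W = (-11.1, -10.7). QW is perpendicular to WU, so WU runs at 53.0°; with |WU| = 15.1, U = (-2.06, 1.35). ∠WUR = 108.1° gives UR at 125° from the x-axis; with |UR| = 21.6, R = (-14.4, 19.1). Then |QR| = |R − Q| = 24.4.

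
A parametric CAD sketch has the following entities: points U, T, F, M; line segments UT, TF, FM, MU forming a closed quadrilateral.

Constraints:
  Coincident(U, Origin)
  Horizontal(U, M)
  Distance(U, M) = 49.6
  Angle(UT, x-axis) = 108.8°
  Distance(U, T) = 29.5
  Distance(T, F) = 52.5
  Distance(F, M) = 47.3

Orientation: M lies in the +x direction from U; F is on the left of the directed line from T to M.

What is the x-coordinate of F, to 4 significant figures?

39.69

Checks: |TF| = 52.50 ✓; |FM| = 47.30 ✓.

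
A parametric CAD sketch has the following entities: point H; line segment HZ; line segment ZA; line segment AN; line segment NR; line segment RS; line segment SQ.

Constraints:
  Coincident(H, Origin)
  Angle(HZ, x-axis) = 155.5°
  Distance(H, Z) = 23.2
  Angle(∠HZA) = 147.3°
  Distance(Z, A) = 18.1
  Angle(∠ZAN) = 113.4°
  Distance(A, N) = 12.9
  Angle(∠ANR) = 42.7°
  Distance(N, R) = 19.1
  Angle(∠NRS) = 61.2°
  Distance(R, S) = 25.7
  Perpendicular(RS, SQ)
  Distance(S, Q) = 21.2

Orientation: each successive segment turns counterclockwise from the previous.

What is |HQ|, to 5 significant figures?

59.009

H is at the origin; HZ runs at 155.5° with length 23.2, so Z = (-21.111, 9.6209). ∠HZA = 147.3° gives ZA at -171.80° from the x-axis; with |ZA| = 18.1, A = (-39.026, 7.0393). ∠ZAN = 113.4° gives AN at -105.20° from the x-axis; with |AN| = 12.9, N = (-42.408, -5.4094). ∠ANR = 42.7° gives NR at 32.100° from the x-axis; with |NR| = 19.1, R = (-26.228, 4.7403). ∠NRS = 61.2° gives RS at 150.90° from the x-axis; with |RS| = 25.7, S = (-48.684, 17.239). RS ⟂ SQ, so SQ runs at -119.10°; with |SQ| = 21.2, Q = (-58.995, -1.2849). Then |HQ| = |Q − H| = 59.009.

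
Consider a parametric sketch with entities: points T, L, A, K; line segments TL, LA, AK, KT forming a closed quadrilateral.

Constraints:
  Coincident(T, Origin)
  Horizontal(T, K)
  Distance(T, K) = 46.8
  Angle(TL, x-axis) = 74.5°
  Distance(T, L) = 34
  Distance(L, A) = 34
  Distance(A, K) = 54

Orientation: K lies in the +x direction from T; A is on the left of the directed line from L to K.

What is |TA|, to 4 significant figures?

64.30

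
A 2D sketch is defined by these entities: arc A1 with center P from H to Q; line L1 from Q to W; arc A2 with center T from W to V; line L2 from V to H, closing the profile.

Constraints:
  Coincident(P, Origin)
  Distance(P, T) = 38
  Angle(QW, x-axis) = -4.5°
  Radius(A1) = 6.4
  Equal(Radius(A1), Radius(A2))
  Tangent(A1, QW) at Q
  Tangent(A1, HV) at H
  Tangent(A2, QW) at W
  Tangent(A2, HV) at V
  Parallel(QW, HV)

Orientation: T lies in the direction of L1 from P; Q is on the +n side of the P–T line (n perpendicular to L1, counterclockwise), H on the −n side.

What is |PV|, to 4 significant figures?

38.54

The slot axis is L1's direction at -4.5°, so u = (cos -4.5°, sin -4.5°) = (0.9969, -0.07846) and n = (−sin -4.5°, cos -4.5°) = (0.07846, 0.9969). P is at the origin and T lies 38.0 along u from P, so T = 38.0·u = (37.88, -2.981). Tangency of A1 to both parallel lines with radius 6.4 puts Q and H at P ± 6.4·n: Q = (0.5021, 6.380), H = (-0.5021, -6.380). Equal radii place W and V the same way about T: W = T + 6.4·n = (38.38, 3.399), V = T − 6.4·n = (37.38, -9.362). Then |PV| = |V − P| = 38.54.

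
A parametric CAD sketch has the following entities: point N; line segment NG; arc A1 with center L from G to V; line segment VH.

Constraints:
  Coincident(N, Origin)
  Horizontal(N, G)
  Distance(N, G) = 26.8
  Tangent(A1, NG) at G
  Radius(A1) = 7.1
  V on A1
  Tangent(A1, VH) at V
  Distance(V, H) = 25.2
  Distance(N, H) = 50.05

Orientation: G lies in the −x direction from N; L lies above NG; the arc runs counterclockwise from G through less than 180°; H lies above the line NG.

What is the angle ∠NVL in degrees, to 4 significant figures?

103.5°

N is at the origin; N and G share the same y with |NG| = 26.8 and G on the −x side, so G = (-26.80, 0.000). Tangency of A1 to NG means the radius LG is perpendicular to NG, so L = G + (0, 7.1) = (-26.80, 7.100). Since LV ⟂ VH (tangency), |LH| = √(7.1² + 25.2²) = 26.18 regardless of where V sits on A1. So H lies on both circle(N, 50.05) and circle(L, 26.18); the above-NG intersection is H = (-40.49, 29.41). V is the foot of the tangent from H: V = (-21.98, 12.32).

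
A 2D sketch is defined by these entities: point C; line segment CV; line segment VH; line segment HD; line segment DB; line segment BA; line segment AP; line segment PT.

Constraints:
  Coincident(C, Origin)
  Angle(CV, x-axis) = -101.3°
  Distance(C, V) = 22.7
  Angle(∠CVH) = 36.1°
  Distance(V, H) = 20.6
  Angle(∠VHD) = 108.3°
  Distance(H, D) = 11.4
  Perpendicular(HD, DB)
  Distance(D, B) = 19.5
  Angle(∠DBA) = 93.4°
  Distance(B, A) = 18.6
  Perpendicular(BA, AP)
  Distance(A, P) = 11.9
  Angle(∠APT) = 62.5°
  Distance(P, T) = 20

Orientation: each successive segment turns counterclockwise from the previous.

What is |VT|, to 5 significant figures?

17.062

C is at the origin; CV runs at -101.3° with length 22.7, so V = (-4.4480, -22.260). ∠CVH = 36.1° gives VH at 42.600° from the x-axis; with |VH| = 20.6, H = (10.716, -8.3163). ∠VHD = 108.3° gives HD at 114.30° from the x-axis; with |HD| = 11.4, D = (6.0244, 2.0737). HD is perpendicular to DB, so DB runs at -155.70°; with |DB| = 19.5, B = (-11.748, -5.9508). ∠DBA = 93.4° gives BA at -69.100° from the x-axis; with |BA| = 18.6, A = (-5.1127, -23.327). BA ⟂ AP, so AP runs at 20.900°; with |AP| = 11.9, P = (6.0044, -19.082). ∠APT = 62.5° gives PT at 138.40° from the x-axis; with |PT| = 20.0, T = (-8.9516, -5.8033). Then |VT| = |T − V| = 17.062.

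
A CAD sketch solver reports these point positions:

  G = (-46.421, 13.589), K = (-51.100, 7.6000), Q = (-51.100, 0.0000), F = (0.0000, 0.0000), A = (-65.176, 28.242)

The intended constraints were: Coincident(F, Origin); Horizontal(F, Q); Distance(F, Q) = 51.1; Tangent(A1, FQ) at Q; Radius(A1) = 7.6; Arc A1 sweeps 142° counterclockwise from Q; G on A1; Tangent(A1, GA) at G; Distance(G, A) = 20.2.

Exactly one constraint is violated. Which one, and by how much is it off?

Distance(G, A) = 20.2 — off by 3.60.

F = (0.00, 0.00) ✓; F.y = 0.00, Q.y = 0.00 ✓; |FQ| = 51.10 ✓; ∠(KQ, QF) = 90.00° ✓; |KQ| = 7.600 ✓; bearing(K→G) − bearing(K→Q) = 142.0° ✓; |KG| = 7.600 ✓; ∠(KG, GA) = 90.00° ✓; |GA| = 23.80 ✗.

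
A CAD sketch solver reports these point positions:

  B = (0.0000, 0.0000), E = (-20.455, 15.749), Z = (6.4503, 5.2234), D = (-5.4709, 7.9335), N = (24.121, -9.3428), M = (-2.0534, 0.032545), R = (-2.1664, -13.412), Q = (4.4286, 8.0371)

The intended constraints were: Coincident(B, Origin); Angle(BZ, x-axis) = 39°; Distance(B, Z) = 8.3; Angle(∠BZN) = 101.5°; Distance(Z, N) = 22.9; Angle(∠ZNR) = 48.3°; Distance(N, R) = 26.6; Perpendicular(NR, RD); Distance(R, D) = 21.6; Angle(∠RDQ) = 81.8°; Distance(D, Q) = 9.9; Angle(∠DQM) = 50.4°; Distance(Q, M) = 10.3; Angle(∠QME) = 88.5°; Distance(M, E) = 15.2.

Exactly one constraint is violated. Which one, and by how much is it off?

Distance(M, E) = 15.2 — off by 9.00.

B = (0.00, 0.00) ✓; BZ at 39.00° ✓; |BZ| = 8.300 ✓; ∠BZN = 101.5° ✓; |ZN| = 22.90 ✓; ∠ZNR = 48.30° ✓; |NR| = 26.60 ✓; ∠(NR, RD) = 90.00° ✓; |RD| = 21.60 ✓; ∠RDQ = 81.80° ✓; |DQ| = 9.900 ✓; ∠DQM = 50.40° ✓; |QM| = 10.30 ✓; ∠QME = 88.50° ✓; |ME| = 24.20 ✗.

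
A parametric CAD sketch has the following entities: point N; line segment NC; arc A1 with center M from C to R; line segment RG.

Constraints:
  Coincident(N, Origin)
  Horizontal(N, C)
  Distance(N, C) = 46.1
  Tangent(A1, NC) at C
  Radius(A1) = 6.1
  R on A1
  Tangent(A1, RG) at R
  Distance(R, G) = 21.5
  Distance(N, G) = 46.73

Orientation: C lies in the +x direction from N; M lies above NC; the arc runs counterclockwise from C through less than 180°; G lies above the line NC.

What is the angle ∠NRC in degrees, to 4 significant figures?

52.52°

N is at the origin; N and C share the same y with |NC| = 46.1 and C on the +x side, so C = (46.10, 0.000). Tangency of A1 to NC means the radius MC is perpendicular to NC, so M = C + (0, 6.1) = (46.10, 6.100). Since MR ⟂ RG (tangency), |MG| = √(6.1² + 21.5²) = 22.35 regardless of where R sits on A1. So G lies on both circle(N, 46.73) and circle(M, 22.35); the above-NC intersection is G = (38.15, 26.99). R is the foot of the tangent from G: R = (50.99, 9.744).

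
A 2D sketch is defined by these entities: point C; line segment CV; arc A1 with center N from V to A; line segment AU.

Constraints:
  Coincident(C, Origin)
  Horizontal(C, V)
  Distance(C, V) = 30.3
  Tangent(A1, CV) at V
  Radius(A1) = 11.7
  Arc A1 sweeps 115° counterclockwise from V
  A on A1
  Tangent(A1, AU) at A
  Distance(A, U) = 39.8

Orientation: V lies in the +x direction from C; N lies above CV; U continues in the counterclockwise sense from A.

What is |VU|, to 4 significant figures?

53.08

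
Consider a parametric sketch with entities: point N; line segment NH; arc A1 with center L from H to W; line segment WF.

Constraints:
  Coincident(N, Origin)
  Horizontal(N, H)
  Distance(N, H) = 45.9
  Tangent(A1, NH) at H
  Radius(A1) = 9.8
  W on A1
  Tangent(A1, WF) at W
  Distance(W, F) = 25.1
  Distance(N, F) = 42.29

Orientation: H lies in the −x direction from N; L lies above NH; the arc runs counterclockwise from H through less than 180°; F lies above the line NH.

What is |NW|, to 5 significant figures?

37.191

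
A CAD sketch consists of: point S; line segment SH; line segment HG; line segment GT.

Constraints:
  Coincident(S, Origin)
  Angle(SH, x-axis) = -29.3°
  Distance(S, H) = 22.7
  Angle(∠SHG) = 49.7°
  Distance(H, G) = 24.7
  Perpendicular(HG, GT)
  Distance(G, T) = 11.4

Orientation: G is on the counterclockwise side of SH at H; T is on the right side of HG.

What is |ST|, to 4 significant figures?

30.41

S is at the origin; SH runs at -29.3° with length 22.7, so H = 22.7·(cos -29.3°, sin -29.3°) = (19.80, -11.11). ∠SHG = 49.7°, so HG runs at -29.3° + (180° − 49.7°) = 101.0° from the x-axis; with |HG| = 24.7, G = H + 24.7·(cos 101.0°, sin 101.0°) = (15.08, 13.14). HG is perpendicular to GT; with |GT| = 11.4 on the right of HG, T = G + 11.4·(0.9816, 0.1908) = (26.27, 15.31). Then |ST| = |T − S| = 30.41.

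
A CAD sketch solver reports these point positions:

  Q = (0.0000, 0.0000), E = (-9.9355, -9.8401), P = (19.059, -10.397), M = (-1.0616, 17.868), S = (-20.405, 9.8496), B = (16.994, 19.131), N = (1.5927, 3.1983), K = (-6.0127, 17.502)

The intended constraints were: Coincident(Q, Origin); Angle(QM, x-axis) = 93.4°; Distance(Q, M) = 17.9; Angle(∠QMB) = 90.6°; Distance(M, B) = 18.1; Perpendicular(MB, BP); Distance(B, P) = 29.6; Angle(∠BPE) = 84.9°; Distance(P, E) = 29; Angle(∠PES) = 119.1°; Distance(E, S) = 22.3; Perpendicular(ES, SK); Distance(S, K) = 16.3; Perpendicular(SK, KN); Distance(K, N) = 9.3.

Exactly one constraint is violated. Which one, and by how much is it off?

Distance(K, N) = 9.3 — off by 6.90.

Q = (0.00, 0.00) ✓; QM at 93.40° ✓; |QM| = 17.90 ✓; ∠QMB = 90.60° ✓; |MB| = 18.10 ✓; ∠(MB, BP) = 90.00° ✓; |BP| = 29.60 ✓; ∠BPE = 84.90° ✓; |PE| = 29.00 ✓; ∠PES = 119.1° ✓; |ES| = 22.30 ✓; ∠(ES, SK) = 90.00° ✓; |SK| = 16.30 ✓; ∠(SK, KN) = 90.00° ✓; |KN| = 16.20 ✗.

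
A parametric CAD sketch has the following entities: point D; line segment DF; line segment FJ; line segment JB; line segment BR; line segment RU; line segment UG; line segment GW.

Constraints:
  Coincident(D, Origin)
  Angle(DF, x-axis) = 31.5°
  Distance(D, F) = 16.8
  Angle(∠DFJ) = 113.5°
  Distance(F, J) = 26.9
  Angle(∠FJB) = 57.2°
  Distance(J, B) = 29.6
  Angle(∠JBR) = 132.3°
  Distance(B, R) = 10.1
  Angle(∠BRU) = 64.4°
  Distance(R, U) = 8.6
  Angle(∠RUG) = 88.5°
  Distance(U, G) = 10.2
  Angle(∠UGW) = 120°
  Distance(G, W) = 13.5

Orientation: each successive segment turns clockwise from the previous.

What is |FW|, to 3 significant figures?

38.0

D is at the origin; DF runs at 31.5° with length 16.8, so F = (14.3, 8.78). ∠DFJ = 113.5° gives FJ at -35.0° from the x-axis; with |FJ| = 26.9, J = (36.4, -6.65). ∠FJB = 57.2° gives JB at -158° from the x-axis; with |JB| = 29.6, B = (8.95, -17.8). ∠JBR = 132.3° gives BR at 154° from the x-axis; with |BR| = 10.1, R = (-0.162, -13.5). ∠BRU = 64.4° gives RU at 38.9° from the x-axis; with |RU| = 8.6, U = (6.53, -8.09). ∠RUG = 88.5° gives UG at -52.6° from the x-axis; with |UG| = 10.2, G = (12.7, -16.2). ∠UGW = 120.0° gives GW at -113° from the x-axis; with |GW| = 13.5, W = (7.54, -28.7). Then |FW| = |W − F| = 38.0.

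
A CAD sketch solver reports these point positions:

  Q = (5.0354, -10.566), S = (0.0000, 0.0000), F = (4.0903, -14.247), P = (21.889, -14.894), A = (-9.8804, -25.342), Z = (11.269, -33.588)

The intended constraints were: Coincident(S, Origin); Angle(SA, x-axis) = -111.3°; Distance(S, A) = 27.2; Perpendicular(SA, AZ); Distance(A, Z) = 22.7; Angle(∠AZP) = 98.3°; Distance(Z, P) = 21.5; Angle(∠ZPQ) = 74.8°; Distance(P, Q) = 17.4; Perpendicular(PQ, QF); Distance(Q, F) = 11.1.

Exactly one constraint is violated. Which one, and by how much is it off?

Distance(Q, F) = 11.1 — off by 7.30.

S = (0.00, 0.00) ✓; SA at -111.3° ✓; |SA| = 27.20 ✓; ∠(SA, AZ) = 90.00° ✓; |AZ| = 22.70 ✓; ∠AZP = 98.30° ✓; |ZP| = 21.50 ✓; ∠ZPQ = 74.80° ✓; |PQ| = 17.40 ✓; ∠(PQ, QF) = 90.00° ✓; |QF| = 3.800 ✗.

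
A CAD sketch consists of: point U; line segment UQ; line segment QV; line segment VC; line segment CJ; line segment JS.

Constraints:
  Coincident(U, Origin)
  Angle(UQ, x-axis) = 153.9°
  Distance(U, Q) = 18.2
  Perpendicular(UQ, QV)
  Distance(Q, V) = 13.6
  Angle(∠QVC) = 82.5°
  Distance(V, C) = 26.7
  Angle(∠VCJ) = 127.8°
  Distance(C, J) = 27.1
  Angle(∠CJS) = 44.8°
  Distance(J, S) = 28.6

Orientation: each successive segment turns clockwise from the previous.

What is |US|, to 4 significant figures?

8.220

U is at the origin; UQ runs at 153.9° with length 18.2, so Q = (-16.34, 8.007). UQ is perpendicular to QV, so QV runs at 63.90°; with |QV| = 13.6, V = (-10.36, 20.22). ∠QVC = 82.5° gives VC at -33.60° from the x-axis; with |VC| = 26.7, C = (11.88, 5.445). ∠VCJ = 127.8° gives CJ at -85.80° from the x-axis; with |CJ| = 27.1, J = (13.86, -21.58). ∠CJS = 44.8° gives JS at 139.0° from the x-axis; with |JS| = 28.6, S = (-7.722, -2.819). Then |US| = |S − U| = 8.220.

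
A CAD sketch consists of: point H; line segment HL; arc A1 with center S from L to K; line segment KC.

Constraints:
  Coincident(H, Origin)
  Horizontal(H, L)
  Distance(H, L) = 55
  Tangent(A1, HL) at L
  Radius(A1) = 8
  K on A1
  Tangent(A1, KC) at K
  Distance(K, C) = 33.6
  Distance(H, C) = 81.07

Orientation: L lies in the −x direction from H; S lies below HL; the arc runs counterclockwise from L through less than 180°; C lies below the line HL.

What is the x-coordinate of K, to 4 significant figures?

-62.73

Checks: H = (0.00, 0.00) ✓; |SK| = 8.000 ✓; ∠(SK, KC) = 90.00° ✓; |KC| = 33.60 ✓; |HC| = 81.07 ✓.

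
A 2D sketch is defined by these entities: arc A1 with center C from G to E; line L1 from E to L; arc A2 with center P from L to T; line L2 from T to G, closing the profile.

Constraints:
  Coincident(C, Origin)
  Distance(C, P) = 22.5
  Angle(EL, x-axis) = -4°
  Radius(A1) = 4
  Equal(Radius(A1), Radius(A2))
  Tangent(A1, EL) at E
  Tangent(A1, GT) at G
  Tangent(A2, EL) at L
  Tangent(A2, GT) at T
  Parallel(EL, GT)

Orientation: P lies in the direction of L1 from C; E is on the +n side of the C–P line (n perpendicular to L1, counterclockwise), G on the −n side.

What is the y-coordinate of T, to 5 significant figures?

-5.5598

The slot axis is L1's direction at -4.0°, so u = (cos -4.0°, sin -4.0°) = (0.99756, -0.069756) and n = (−sin -4.0°, cos -4.0°) = (0.069756, 0.99756). C is at the origin and P lies 22.5 along u from C, so P = 22.5·u = (22.445, -1.5695). Tangency of A1 to both parallel lines with radius 4.0 puts E and G at C ± 4.0·n: E = (0.27903, 3.9903), G = (-0.27903, -3.9903). Equal radii place L and T the same way about P: L = P + 4.0·n = (22.724, 2.4207), T = P − 4.0·n = (22.166, -5.5598). So T.y = -5.5598.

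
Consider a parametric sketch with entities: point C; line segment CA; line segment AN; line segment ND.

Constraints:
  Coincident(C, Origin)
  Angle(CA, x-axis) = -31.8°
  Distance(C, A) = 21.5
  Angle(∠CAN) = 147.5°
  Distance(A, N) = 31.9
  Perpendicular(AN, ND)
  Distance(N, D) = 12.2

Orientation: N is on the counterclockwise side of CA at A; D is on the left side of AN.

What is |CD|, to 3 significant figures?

50.0

∠CAN = 147.5°, so AN runs at -31.8° + (180° − 147.5°) = 0.700° from the x-axis; with |AN| = 31.9, N = A + 31.9·(cos 0.700°, sin 0.700°) = (50.2, -10.9). AN is perpendicular to ND; with |ND| = 12.2 on the left of AN, D = N + 12.2·(-0.0122, 1.00) = (50.0, 1.26). Then |CD| = |D − C| = 50.0.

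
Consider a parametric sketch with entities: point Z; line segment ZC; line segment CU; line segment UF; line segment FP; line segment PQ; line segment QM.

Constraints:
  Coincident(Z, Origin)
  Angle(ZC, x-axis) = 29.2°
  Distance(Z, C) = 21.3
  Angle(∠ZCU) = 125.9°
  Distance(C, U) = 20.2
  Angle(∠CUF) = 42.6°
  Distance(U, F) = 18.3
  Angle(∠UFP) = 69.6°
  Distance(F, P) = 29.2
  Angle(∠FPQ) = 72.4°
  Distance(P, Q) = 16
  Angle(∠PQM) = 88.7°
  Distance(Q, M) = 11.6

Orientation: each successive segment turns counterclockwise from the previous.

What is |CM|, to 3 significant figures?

13.1

Z is at the origin; ZC runs at 29.2° with length 21.3, so C = (18.6, 10.4). ∠ZCU = 125.9° gives CU at 83.3° from the x-axis; with |CU| = 20.2, U = (20.9, 30.5). ∠CUF = 42.6° gives UF at -139° from the x-axis; with |UF| = 18.3, F = (7.08, 18.5). ∠UFP = 69.6° gives FP at -28.9° from the x-axis; with |FP| = 29.2, P = (32.6, 4.41). ∠FPQ = 72.4° gives PQ at 78.7° from the x-axis; with |PQ| = 16.0, Q = (35.8, 20.1). ∠PQM = 88.7° gives QM at 170° from the x-axis; with |QM| = 11.6, M = (24.4, 22.1). Then |CM| = |M − C| = 13.1.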